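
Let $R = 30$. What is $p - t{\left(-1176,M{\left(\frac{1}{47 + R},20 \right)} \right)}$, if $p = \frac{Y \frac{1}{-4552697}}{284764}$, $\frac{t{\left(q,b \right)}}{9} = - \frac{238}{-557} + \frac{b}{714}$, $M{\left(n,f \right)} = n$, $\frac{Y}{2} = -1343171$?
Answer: $- \frac{6361642307462261020}{1654195070846313457} \approx -3.8458$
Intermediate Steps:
$Y = -2686342$ ($Y = 2 \left(-1343171\right) = -2686342$)
$t{\left(q,b \right)} = \frac{2142}{557} + \frac{3 b}{238}$ ($t{\left(q,b \right)} = 9 \left(- \frac{238}{-557} + \frac{b}{714}\right) = 9 \left(\left(-238\right) \left(- \frac{1}{557}\right) + b \frac{1}{714}\right) = 9 \left(\frac{238}{557} + \frac{b}{714}\right) = \frac{2142}{557} + \frac{3 b}{238}$)
$p = \frac{1343171}{648222104254}$ ($p = \frac{\left(-2686342\right) \frac{1}{-4552697}}{284764} = \left(-2686342\right) \left(- \frac{1}{4552697}\right) \frac{1}{284764} = \frac{2686342}{4552697} \cdot \frac{1}{284764} = \frac{1343171}{648222104254} \approx 2.0721 \cdot 10^{-6}$)
$p - t{\left(-1176,M{\left(\frac{1}{47 + R},20 \right)} \right)} = \frac{1343171}{648222104254} - \left(\frac{2142}{557} + \frac{3}{238 \left(47 + 30\right)}\right) = \frac{1343171}{648222104254} - \left(\frac{2142}{557} + \frac{3}{238 \cdot 77}\right) = \frac{1343171}{648222104254} - \left(\frac{2142}{557} + \frac{3}{238} \cdot \frac{1}{77}\right) = \frac{1343171}{648222104254} - \left(\frac{2142}{557} + \frac{3}{18326}\right) = \frac{1343171}{648222104254} - \frac{39255963}{10207582} = - \frac{6361642307462261020}{1654195070846313457}$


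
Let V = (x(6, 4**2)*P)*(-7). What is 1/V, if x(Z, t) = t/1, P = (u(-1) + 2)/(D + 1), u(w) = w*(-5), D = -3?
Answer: 1/392 ≈ 0.0025510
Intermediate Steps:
u(w) = -5*w
P = -7/2 (P = (-5*(-1) + 2)/(-3 + 1) = (5 + 2)/(-2) = 7*(-1/2) = -7/2 ≈ -3.5000)
x(Z, t) = t (x(Z, t) = t*1 = t)
V = 392 (V = (4**2*(-7/2))*(-7) = (16*(-7/2))*(-7) = -56*(-7) = 392)
1/V = 1/392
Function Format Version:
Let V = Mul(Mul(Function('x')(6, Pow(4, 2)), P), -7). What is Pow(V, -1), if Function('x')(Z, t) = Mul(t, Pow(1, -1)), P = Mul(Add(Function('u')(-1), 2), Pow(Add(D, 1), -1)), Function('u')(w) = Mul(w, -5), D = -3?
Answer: Rational(1, 392) ≈ 0.0025510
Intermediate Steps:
Function('u')(w) = Mul(-5, w)
P = Rational(-7, 2) (P = Mul(Add(Mul(-5, -1), 2), Pow(Add(-3, 1), -1)) = Mul(Add(5, 2), Pow(-2, -1)) = Mul(7, Rational(-1, 2)) = Rational(-7, 2) ≈ -3.5000)
Function('x')(Z, t) = t (Function('x')(Z, t) = Mul(t, 1) = t)
V = 392 (V = Mul(Mul(Pow(4, 2), Rational(-7, 2)), -7) = Mul(Mul(16, Rational(-7, 2)), -7) = Mul(-56, -7) = 392)
Pow(V, -1) = Pow(392, -1) = Rational(1, 392)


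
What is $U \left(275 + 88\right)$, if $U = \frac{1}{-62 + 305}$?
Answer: $\frac{121}{81} \approx 1.4938$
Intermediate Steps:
$U = \frac{1}{243} \approx 0.0041152$
$U \left(275 + 88\right) = \frac{275 + 88}{243} = \frac{1}{243} \cdot 363 = \frac{121}{81}$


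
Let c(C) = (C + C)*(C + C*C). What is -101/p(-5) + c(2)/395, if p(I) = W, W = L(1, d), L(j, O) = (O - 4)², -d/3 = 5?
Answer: -31231/142595 ≈ -0.21902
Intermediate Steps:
c(C) = 2*C*(C + C²) (c(C) = (2*C)*(C + C²) = 2*C*(C + C²))
d = -15 (d = -3*5 = -15)
L(j, O) = (-4 + O)²
W = 361 (W = (-4 - 15)² = (-19)² = 361)
p(I) = 361
-101/p(-5) + c(2)/395 = -101/361 + (2*2²*(1 + 2))/395 = -101*1/361 + (2*4*3)*(1/395) = -101/361 + 24*(1/395) = -101/361 + 24/395 = -31231/142595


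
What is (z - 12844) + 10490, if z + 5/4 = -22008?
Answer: -97453/4 ≈ -24363.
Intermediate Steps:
z = -88037/4 (z = -5/4 - 22008 = -88037/4 ≈ -22009.)
(z - 12844) + 10490 = (-88037/4 - 12844) + 10490 = -139413/4 + 10490 = -97453/4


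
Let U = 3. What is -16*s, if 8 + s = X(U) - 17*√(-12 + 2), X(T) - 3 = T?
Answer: 32 + 272*I*√10 ≈ 32.0 + 860.14*I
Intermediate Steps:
X(T) = 3 + T
s = -2 - 17*I*√10 (s = -8 + ((3 + 3) - 17*√(-12 + 2)) = -8 + (6 - 17*I*√10) = -2 - 17*I*√10 ≈ -2.0 - 53.759*I)
-16*s = -16*(-2 - 17*I*√10) = 32 + 272*I*√10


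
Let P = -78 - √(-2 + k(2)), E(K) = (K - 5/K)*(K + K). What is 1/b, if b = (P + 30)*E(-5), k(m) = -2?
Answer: -3/5770 + I/46160 ≈ -0.00051993 + 2.1664e-5*I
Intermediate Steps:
E(K) = 2*K*(K - 5/K) (E(K) = (K - 5/K)*(2*K) = 2*K*(K - 5/K))
P = -78 - 2*I (P = -78 - √(-2 - 2) = -78 - √(-4) = -78 - 2*I ≈ -78.0 - 2.0*I)
b = -1920 - 80*I (b = ((-78 - 2*I) + 30)*(-10 + 2*(-5)²) = (-48 - 2*I)*(-10 + 2*25) = (-48 - 2*I)*(-10 + 50) = (-48 - 2*I)*40 = -1920 - 80*I ≈ -1920.0 - 80.0*I)
1/b = 1/(-1920 - 80*I) = (-1920 + 80*I)/3692800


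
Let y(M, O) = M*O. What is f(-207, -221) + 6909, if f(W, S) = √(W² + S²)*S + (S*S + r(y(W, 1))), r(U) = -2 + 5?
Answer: 55753 - 221*√91690 ≈ -11167.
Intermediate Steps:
r(U) = 3
f(W, S) = 3 + S² + S*√(S² + W²) (f(W, S) = √(W² + S²)*S + (S*S + 3) = √(S² + W²)*S + (S² + 3) = S*√(S² + W²) + (3 + S²) = 3 + S² + S*√(S² + W²))
f(-207, -221) + 6909 = (3 + (-221)² - 221*√((-221)² + (-207)²)) + 6909 = (3 + 48841 - 221*√(48841 + 42849)) + 6909 = (3 + 48841 - 221*√91690) + 6909 = (48844 - 221*√91690) + 6909 = 55753 - 221*√91690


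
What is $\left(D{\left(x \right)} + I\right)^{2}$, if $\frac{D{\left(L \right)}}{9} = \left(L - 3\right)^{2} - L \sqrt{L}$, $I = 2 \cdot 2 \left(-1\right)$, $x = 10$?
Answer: $271969 - 78660 \sqrt{10} \approx 23224.0$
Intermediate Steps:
$I = -4$ ($I = 4 \left(-1\right) = -4$)
$D{\left(L \right)} = - 9 L^{\frac{3}{2}} + 9 \left(-3 + L\right)^{2}$ ($D{\left(L \right)} = 9 \left(\left(L - 3\right)^{2} - L \sqrt{L}\right) = 9 \left(\left(-3 + L\right)^{2} - L^{\frac{3}{2}}\right) = - 9 L^{\frac{3}{2}} + 9 \left(-3 + L\right)^{2}$)
$\left(D{\left(x \right)} + I\right)^{2} = \left(\left(- 9 \cdot 10^{\frac{3}{2}} + 9 \left(-3 + 10\right)^{2}\right) - 4\right)^{2} = \left(\left(- 9 \cdot 10 \sqrt{10} + 9 \cdot 7^{2}\right) - 4\right)^{2} = \left(\left(- 90 \sqrt{10} + 9 \cdot 49\right) - 4\right)^{2} = \left(\left(- 90 \sqrt{10} + 441\right) - 4\right)^{2} = \left(\left(441 - 90 \sqrt{10}\right) - 4\right)^{2} = \left(437 - 90 \sqrt{10}\right)^{2}$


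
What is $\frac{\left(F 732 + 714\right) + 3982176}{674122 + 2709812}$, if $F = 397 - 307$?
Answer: $\frac{674795}{563989} \approx 1.1965$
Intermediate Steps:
$F = 90$
$\frac{\left(F 732 + 714\right) + 3982176}{674122 + 2709812} = \frac{\left(90 \cdot 732 + 714\right) + 3982176}{674122 + 2709812} = \frac{\left(65880 + 714\right) + 3982176}{3383934} = \left(66594 + 3982176\right) \frac{1}{3383934} = 4048770 \cdot \frac{1}{3383934} = \frac{674795}{563989}$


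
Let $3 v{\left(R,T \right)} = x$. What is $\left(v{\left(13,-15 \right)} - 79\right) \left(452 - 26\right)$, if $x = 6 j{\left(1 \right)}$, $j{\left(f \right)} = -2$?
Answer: $-35358$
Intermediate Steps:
$x = -12$ ($x = 6 \left(-2\right) = -12$)
$v{\left(R,T \right)} = -4$ ($v{\left(R,T \right)} = \frac{1}{3} \left(-12\right) = -4$)
$\left(v{\left(13,-15 \right)} - 79\right) \left(452 - 26\right) = \left(-4 - 79\right) \left(452 - 26\right) = \left(-83\right) 426 = -35358$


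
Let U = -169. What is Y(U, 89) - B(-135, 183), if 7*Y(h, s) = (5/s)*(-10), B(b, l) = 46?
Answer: -28708/623 ≈ -46.080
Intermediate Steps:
Y(h, s) = -50/(7*s) (Y(h, s) = ((5/s)*(-10))/7 = (-50/s)/7 = -50/(7*s))
Y(U, 89) - B(-135, 183) = -50/7/89 - 1*46 = -50/7*1/89 - 46 = -50/623 - 46 = -28708/623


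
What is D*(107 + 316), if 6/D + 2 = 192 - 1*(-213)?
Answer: 2538/403 ≈ 6.2978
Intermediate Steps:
D = 6/403 (D = 6/(-2 + (192 - 1*(-213))) = 6/(-2 + (192 + 213)) = 6/(-2 + 405) = 6/403 ≈ 0.014888)
D*(107 + 316) = 6*(107 + 316)/403 = (6/403)*423 = 2538/403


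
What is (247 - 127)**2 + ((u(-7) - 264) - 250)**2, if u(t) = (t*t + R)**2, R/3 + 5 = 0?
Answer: 426564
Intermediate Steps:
R = -15 (R = -15 + 3*0 = -15 + 0 = -15)
u(t) = (-15 + t**2)**2 (u(t) = (t*t - 15)**2 = (t**2 - 15)**2 = (-15 + t**2)**2)
(247 - 127)**2 + ((u(-7) - 264) - 250)**2 = (247 - 127)**2 + (((-15 + (-7)**2)**2 - 264) - 250)**2 = 120**2 + (((-15 + 49)**2 - 264) - 250)**2 = 14400 + ((34**2 - 264) - 250)**2 = 14400 + ((1156 - 264) - 250)**2 = 14400 + (892 - 250)**2 = 14400 + 642**2 = 14400 + 412164 = 426564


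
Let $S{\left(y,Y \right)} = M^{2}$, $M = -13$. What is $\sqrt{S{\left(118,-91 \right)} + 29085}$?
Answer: $\sqrt{29254} \approx 171.04$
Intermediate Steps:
$S{\left(y,Y \right)} = 169$ ($S{\left(y,Y \right)} = \left(-13\right)^{2} = 169$)
$\sqrt{S{\left(118,-91 \right)} + 29085} = \sqrt{169 + 29085} = \sqrt{29254}$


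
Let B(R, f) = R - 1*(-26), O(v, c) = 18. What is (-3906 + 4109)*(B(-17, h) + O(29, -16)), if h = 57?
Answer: 5481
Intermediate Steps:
B(R, f) = 26 + R (B(R, f) = R + 26 = 26 + R)
(-3906 + 4109)*(B(-17, h) + O(29, -16)) = (-3906 + 4109)*((26 - 17) + 18) = 203*(9 + 18) = 203*27 = 5481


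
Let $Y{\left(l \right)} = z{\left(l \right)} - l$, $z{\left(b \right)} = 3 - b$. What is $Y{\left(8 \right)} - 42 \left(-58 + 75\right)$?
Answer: $-727$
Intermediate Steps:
$Y{\left(l \right)} = 3 - 2 l$ ($Y{\left(l \right)} = \left(3 - l\right) - l = 3 - 2 l$)
$Y{\left(8 \right)} - 42 \left(-58 + 75\right) = \left(3 - 16\right) - 42 \left(-58 + 75\right) = \left(3 - 16\right) - 714 = -13 - 714 = -727$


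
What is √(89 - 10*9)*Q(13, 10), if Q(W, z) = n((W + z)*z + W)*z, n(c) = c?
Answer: 2430*I ≈ 2430.0*I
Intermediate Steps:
Q(W, z) = z*(W + z*(W + z)) (Q(W, z) = ((W + z)*z + W)*z = (z*(W + z) + W)*z = (W + z*(W + z))*z = z*(W + z*(W + z)))
√(89 - 10*9)*Q(13, 10) = √(89 - 10*9)*(10*(13 + 10² + 13*10)) = √(89 - 90)*(10*(13 + 100 + 130)) = √(-1)*(10*243) = I*2430 = 2430*I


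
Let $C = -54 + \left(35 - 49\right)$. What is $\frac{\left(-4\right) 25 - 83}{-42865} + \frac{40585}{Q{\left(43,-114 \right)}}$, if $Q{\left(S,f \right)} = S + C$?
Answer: $- \frac{69586858}{42865} \approx -1623.4$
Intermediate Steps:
$C = -68$ ($C = -54 + \left(35 - 49\right) = -54 - 14 = -68$)
$Q{\left(S,f \right)} = -68 + S$ ($Q{\left(S,f \right)} = S - 68 = -68 + S$)
$\frac{\left(-4\right) 25 - 83}{-42865} + \frac{40585}{Q{\left(43,-114 \right)}} = \frac{\left(-4\right) 25 - 83}{-42865} + \frac{40585}{-68 + 43} = \left(-100 - 83\right) \left(- \frac{1}{42865}\right) + \frac{40585}{-25} = \left(-183\right) \left(- \frac{1}{42865}\right) + 40585 \left(- \frac{1}{25}\right) = \frac{183}{42865} - \frac{8117}{5} = - \frac{69586858}{42865}$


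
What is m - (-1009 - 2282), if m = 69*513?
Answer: 38688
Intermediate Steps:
m = 35397
m - (-1009 - 2282) = 35397 - (-1009 - 2282) = 35397 - 1*(-3291) = 35397 + 3291 = 38688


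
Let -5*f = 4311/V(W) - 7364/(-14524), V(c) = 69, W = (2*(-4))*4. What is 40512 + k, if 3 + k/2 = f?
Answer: 3380673542/83513 ≈ 40481.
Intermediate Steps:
W = -32 (W = -8*4 = -32)
f = -1052018/83513 (f = -(4311/69 - 7364/(-14524))/5 = -(4311*(1/69) - 7364*(-1/14524))/5 = -(1437/23 + 1841/3631)/5 = -⅕*5260090/83513 = -1052018/83513 ≈ -12.597)
k = -2605114/83513 (k = -6 + 2*(-1052018/83513) = -6 - 2104036/83513 = -2605114/83513 ≈ -31.194)
40512 + k = 40512 - 2605114/83513 = 3380673542/83513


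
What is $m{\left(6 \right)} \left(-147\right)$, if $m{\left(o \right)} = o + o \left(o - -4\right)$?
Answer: $-9702$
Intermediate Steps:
$m{\left(o \right)} = o + o \left(4 + o\right)$ ($m{\left(o \right)} = o + o \left(o + 4\right) = o + o \left(4 + o\right)$)
$m{\left(6 \right)} \left(-147\right) = 6 \left(5 + 6\right) \left(-147\right) = 6 \cdot 11 \left(-147\right) = 66 \left(-147\right) = -9702$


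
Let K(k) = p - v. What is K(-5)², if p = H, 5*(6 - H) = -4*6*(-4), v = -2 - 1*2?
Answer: 2116/25 ≈ 84.640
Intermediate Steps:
v = -4 (v = -2 - 2 = -4)
H = -66/5 (H = 6 - (-4*6)*(-4)/5 = 6 - (-24)*(-4)/5 = 6 - ⅕*96 = 6 - 96/5 = -66/5 ≈ -13.200)
p = -66/5 ≈ -13.200
K(k) = -46/5 (K(k) = -66/5 - 1*(-4) = -66/5 + 4 = -46/5)
K(-5)² = (-46/5)² = 2116/25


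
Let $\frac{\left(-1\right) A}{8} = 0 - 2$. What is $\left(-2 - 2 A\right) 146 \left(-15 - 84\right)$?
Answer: $491436$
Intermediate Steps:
$A = 16$ ($A = - 8 \left(0 - 2\right) = \left(-8\right) \left(-2\right) = 16$)
$\left(-2 - 2 A\right) 146 \left(-15 - 84\right) = \left(-2 - 32\right) 146 \left(-15 - 84\right) = \left(-2 - 32\right) 146 \left(-99\right) = \left(-34\right) 146 \left(-99\right) = \left(-4964\right) \left(-99\right) = 491436$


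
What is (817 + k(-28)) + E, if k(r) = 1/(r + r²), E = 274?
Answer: 824797/756 ≈ 1091.0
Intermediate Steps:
(817 + k(-28)) + E = (817 + 1/((-28)*(1 - 28))) + 274 = (817 - 1/28/(-27)) + 274 = (817 - 1/28*(-1/27)) + 274 = (817 + 1/756) + 274 = 617653/756 + 274 = 824797/756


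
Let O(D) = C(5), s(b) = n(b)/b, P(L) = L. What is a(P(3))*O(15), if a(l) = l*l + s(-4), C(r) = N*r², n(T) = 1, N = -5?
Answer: -4375/4 ≈ -1093.8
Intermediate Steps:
s(b) = 1/b
C(r) = -5*r²
a(l) = -¼ + l² (a(l) = l*l + 1/(-4) = l² - ¼ = -¼ + l²)
O(D) = -125 (O(D) = -5*5² = -5*25 = -125)
a(P(3))*O(15) = (-¼ + 3²)*(-125) = (-¼ + 9)*(-125) = (35/4)*(-125) = -4375/4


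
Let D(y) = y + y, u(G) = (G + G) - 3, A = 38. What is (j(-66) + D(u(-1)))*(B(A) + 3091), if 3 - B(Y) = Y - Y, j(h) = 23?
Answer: 40222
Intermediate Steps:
u(G) = -3 + 2*G (u(G) = 2*G - 3 = -3 + 2*G)
D(y) = 2*y
B(Y) = 3 (B(Y) = 3 - (Y - Y) = 3 - 1*0 = 3 + 0 = 3)
(j(-66) + D(u(-1)))*(B(A) + 3091) = (23 + 2*(-3 + 2*(-1)))*(3 + 3091) = (23 + 2*(-3 - 2))*3094 = (23 + 2*(-5))*3094 = (23 - 10)*3094 = 13*3094 = 40222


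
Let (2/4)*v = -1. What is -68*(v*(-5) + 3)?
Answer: -884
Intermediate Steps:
v = -2 (v = 2*(-1) = -2)
-68*(v*(-5) + 3) = -68*(-2*(-5) + 3) = -68*(10 + 3) = -68*13 = -884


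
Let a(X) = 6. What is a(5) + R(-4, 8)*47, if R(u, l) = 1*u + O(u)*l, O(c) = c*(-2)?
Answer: 2826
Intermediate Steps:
O(c) = -2*c
R(u, l) = u - 2*l*u (R(u, l) = 1*u + (-2*u)*l = u - 2*l*u)
a(5) + R(-4, 8)*47 = 6 - 4*(1 - 2*8)*47 = 6 - 4*(1 - 16)*47 = 6 - 4*(-15)*47 = 6 + 60*47 = 6 + 2820 = 2826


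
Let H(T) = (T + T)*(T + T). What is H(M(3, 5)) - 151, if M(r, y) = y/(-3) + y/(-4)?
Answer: -4211/36 ≈ -116.97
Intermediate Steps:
M(r, y) = -7*y/12 (M(r, y) = y*(-⅓) + y*(-¼) = -y/3 - y/4 = -7*y/12)
H(T) = 4*T² (H(T) = (2*T)*(2*T) = 4*T²)
H(M(3, 5)) - 151 = 4*(-7/12*5)² - 151 = 4*(-35/12)² - 151 = 4*(1225/144) - 151 = 1225/36 - 151 = -4211/36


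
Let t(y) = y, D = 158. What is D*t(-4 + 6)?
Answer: 316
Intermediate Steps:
D*t(-4 + 6) = 158*(-4 + 6) = 158*2 = 316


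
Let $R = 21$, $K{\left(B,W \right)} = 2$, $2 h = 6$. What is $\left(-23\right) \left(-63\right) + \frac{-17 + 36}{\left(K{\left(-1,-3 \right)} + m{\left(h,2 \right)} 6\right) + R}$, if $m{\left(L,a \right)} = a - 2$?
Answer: $\frac{33346}{23} \approx 1449.8$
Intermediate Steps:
$h = 3$ ($h = \frac{1}{2} \cdot 6 = 3$)
$m{\left(L,a \right)} = -2 + a$ ($m{\left(L,a \right)} = a - 2 = -2 + a$)
$\left(-23\right) \left(-63\right) + \frac{-17 + 36}{\left(K{\left(-1,-3 \right)} + m{\left(h,2 \right)} 6\right) + R} = \left(-23\right) \left(-63\right) + \frac{-17 + 36}{\left(2 + \left(-2 + 2\right) 6\right) + 21} = 1449 + \frac{19}{\left(2 + 0 \cdot 6\right) + 21} = 1449 + \frac{19}{\left(2 + 0\right) + 21} = 1449 + \frac{19}{2 + 21} = 1449 + \frac{19}{23} = \frac{33346}{23}$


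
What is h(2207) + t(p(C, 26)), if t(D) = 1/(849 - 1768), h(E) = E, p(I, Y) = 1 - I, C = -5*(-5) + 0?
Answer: 2028232/919 ≈ 2207.0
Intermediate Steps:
C = 25 (C = 25 + 0 = 25)
t(D) = -1/919 (t(D) = 1/(-919) = -1/919)
h(2207) + t(p(C, 26)) = 2207 - 1/919 = 2028232/919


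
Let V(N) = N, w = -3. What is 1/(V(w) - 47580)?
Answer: -1/47583 ≈ -2.1016e-5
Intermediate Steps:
1/(V(w) - 47580) = 1/(-3 - 47580) = 1/(-47583) = -1/47583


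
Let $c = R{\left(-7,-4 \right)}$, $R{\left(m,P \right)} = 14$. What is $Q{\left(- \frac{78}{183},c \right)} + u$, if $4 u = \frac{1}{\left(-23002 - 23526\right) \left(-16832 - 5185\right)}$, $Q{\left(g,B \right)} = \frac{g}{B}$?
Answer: $- \frac{53269162325}{1749687115008} \approx -0.030445$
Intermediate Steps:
$c = 14$
$u = \frac{1}{4097627904}$ ($u = \frac{1}{4 \left(-23002 - 23526\right) \left(-16832 - 5185\right)} = \frac{1}{4 \left(\left(-46528\right) \left(-22017\right)\right)} = \frac{1}{4 \cdot 1024406976} = \frac{1}{4} \cdot \frac{1}{1024406976} = \frac{1}{4097627904} \approx 2.4404 \cdot 10^{-10}$)
$Q{\left(- \frac{78}{183},c \right)} + u = \frac{\left(-78\right) \frac{1}{183}}{14} + \frac{1}{4097627904} = \left(-78\right) \frac{1}{183} \cdot \frac{1}{14} + \frac{1}{4097627904} = \left(- \frac{26}{61}\right) \frac{1}{14} + \frac{1}{4097627904} = - \frac{13}{427} + \frac{1}{4097627904} = - \frac{53269162325}{1749687115008}$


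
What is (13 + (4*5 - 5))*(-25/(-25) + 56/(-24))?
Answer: -112/3 ≈ -37.333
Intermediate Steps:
(13 + (4*5 - 5))*(-25/(-25) + 56/(-24)) = (13 + (20 - 5))*(-25*(-1/25) + 56*(-1/24)) = (13 + 15)*(1 - 7/3) = 28*(-4/3) = -112/3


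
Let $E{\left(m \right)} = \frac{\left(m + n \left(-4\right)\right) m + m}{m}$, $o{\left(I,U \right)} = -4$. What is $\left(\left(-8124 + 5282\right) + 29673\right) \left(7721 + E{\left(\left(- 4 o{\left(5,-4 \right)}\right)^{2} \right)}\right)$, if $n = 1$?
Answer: $213950394$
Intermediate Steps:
$E{\left(m \right)} = \frac{m + m \left(-4 + m\right)}{m}$ ($E{\left(m \right)} = \frac{\left(m + 1 \left(-4\right)\right) m + m}{m} = \frac{\left(m - 4\right) m + m}{m} = \frac{\left(-4 + m\right) m + m}{m} = \frac{m \left(-4 + m\right) + m}{m} = \frac{m + m \left(-4 + m\right)}{m}$)
$\left(\left(-8124 + 5282\right) + 29673\right) \left(7721 + E{\left(\left(- 4 o{\left(5,-4 \right)}\right)^{2} \right)}\right) = \left(\left(-8124 + 5282\right) + 29673\right) \left(7721 - \left(3 - \left(\left(-4\right) \left(-4\right)\right)^{2}\right)\right) = \left(-2842 + 29673\right) \left(7721 - \left(3 - 16^{2}\right)\right) = 26831 \left(7721 + \left(-3 + 256\right)\right) = 26831 \left(7721 + 253\right) = 26831 \cdot 7974 = 213950394$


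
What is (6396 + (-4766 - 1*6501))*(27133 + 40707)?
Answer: -330448640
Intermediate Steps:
(6396 + (-4766 - 1*6501))*(27133 + 40707) = (6396 + (-4766 - 6501))*67840 = (6396 - 11267)*67840 = -4871*67840 = -330448640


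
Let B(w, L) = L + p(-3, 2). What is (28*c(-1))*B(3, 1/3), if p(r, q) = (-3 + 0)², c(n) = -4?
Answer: -3136/3 ≈ -1045.3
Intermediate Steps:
p(r, q) = 9 (p(r, q) = (-3)² = 9)
B(w, L) = 9 + L (B(w, L) = L + 9 = 9 + L)
(28*c(-1))*B(3, 1/3) = (28*(-4))*(9 + 1/3) = -112*(9 + ⅓) = -112*28/3 = -3136/3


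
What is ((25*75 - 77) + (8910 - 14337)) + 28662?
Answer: 25033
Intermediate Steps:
((25*75 - 77) + (8910 - 14337)) + 28662 = ((1875 - 77) - 5427) + 28662 = (1798 - 5427) + 28662 = -3629 + 28662 = 25033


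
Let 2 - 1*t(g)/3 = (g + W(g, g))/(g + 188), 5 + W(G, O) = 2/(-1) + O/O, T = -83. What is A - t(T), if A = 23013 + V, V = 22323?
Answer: 1586461/35 ≈ 45327.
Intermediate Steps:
W(G, O) = -6 (W(G, O) = -5 + (2/(-1) + O/O) = -5 + (2*(-1) + 1) = -5 + (-2 + 1) = -5 - 1 = -6)
t(g) = 6 - 3*(-6 + g)/(188 + g) (t(g) = 6 - 3*(g - 6)/(g + 188) = 6 - 3*(-6 + g)/(188 + g))
A = 45336 (A = 23013 + 22323 = 45336)
A - t(T) = 45336 - 3*(382 - 83)/(188 - 83) = 45336 - 3*299/105 = 45336 - 1*299/35 = 45336 - 299/35 = 1586461/35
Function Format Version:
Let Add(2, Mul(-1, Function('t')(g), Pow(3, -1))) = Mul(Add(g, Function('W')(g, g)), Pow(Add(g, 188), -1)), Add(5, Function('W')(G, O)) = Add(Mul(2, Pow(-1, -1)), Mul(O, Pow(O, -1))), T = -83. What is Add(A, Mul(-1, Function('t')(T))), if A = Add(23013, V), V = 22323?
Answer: Rational(1586461, 35) ≈ 45327.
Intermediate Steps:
Function('W')(G, O) = -6 (Function('W')(G, O) = Add(-5, Add(Mul(2, Pow(-1, -1)), Mul(O, Pow(O, -1)))) = Add(-5, Add(Mul(2, -1), 1)) = Add(-5, Add(-2, 1)) = Add(-5, -1) = -6)
Function('t')(g) = Add(6, Mul(-3, Pow(Add(188, g), -1), Add(-6, g))) (Function('t')(g) = Add(6, Mul(-3, Mul(Add(g, -6), Pow(Add(g, 188), -1)))) = Add(6, Mul(-3, Mul(Add(-6, g), Pow(Add(188, g), -1)))) = Add(6, Mul(-3, Mul(Pow(Add(188, g), -1), Add(-6, g)))) = Add(6, Mul(-3, Pow(Add(188, g), -1), Add(-6, g))))
A = 45336 (A = Add(23013, 22323) = 45336)
Add(A, Mul(-1, Function('t')(T))) = Add(45336, Mul(-1, Mul(3, Pow(Add(188, -83), -1), Add(382, -83)))) = Add(45336, Mul(-1, Mul(3, Pow(105, -1), 299))) = Add(45336, Mul(-1, Mul(3, Rational(1, 105), 299))) = Add(45336, Mul(-1, Rational(299, 35))) = Add(45336, Rational(-299, 35)) = Rational(1586461, 35)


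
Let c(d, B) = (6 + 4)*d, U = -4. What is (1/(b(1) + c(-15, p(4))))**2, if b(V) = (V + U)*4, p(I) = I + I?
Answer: 1/26244 ≈ 3.8104e-5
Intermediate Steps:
p(I) = 2*I
c(d, B) = 10*d
b(V) = -16 + 4*V (b(V) = (V - 4)*4 = (-4 + V)*4 = -16 + 4*V)
(1/(b(1) + c(-15, p(4))))**2 = (1/((-16 + 4*1) + 10*(-15)))**2 = (1/((-16 + 4) - 150))**2 = (1/(-12 - 150))**2 = (1/(-162))**2 = (-1/162)**2 = 1/26244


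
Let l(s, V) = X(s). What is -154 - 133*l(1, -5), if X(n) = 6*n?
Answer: -952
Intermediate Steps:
l(s, V) = 6*s
-154 - 133*l(1, -5) = -154 - 798 = -952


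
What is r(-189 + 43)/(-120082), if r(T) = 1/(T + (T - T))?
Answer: 1/17531972 ≈ 5.7039e-8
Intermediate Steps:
r(T) = 1/T (r(T) = 1/(T + 0) = 1/T)
r(-189 + 43)/(-120082) = 1/((-189 + 43)*(-120082)) = -1/120082/(-146) = -1/146*(-1/120082) = 1/17531972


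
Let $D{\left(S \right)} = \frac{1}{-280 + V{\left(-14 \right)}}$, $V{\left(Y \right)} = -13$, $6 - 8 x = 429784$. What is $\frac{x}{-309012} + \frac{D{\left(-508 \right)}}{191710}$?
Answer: $\frac{6035267614811}{34715044644720} \approx 0.17385$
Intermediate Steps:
$x = - \frac{214889}{4}$ ($x = \frac{3}{4} - 53723 = - \frac{214889}{4} \approx -53722.0$)
$D{\left(S \right)} = - \frac{1}{293}$ ($D{\left(S \right)} = \frac{1}{-280 - 13} = \frac{1}{-293} = - \frac{1}{293}$)
$\frac{x}{-309012} + \frac{D{\left(-508 \right)}}{191710} = - \frac{214889}{4 \left(-309012\right)} - \frac{1}{293 \cdot 191710} = \left(- \frac{214889}{4}\right) \left(- \frac{1}{309012}\right) - \frac{1}{56171030} = \frac{214889}{1236048} - \frac{1}{56171030} = \frac{6035267614811}{34715044644720}$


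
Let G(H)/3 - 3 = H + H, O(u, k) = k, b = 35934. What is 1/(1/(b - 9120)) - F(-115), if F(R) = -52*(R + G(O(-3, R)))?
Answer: -14578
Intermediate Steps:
G(H) = 9 + 6*H (G(H) = 9 + 3*(H + H) = 9 + 3*(2*H) = 9 + 6*H)
F(R) = -468 - 364*R (F(R) = -52*(R + (9 + 6*R)) = -52*(9 + 7*R) = -468 - 364*R)
1/(1/(b - 9120)) - F(-115) = 1/(1/(35934 - 9120)) - (-468 - 364*(-115)) = 1/(1/26814) - (-468 + 41860) = 1/(1/26814) - 1*41392 = 26814 - 41392 = -14578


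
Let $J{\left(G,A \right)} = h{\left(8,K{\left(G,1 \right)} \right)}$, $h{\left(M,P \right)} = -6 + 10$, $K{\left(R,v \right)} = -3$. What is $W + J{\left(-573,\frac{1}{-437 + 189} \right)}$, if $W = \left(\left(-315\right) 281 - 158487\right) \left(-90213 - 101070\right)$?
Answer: $47247283570$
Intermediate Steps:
$h{\left(M,P \right)} = 4$
$J{\left(G,A \right)} = 4$
$W = 47247283566$ ($W = \left(-88515 - 158487\right) \left(-191283\right) = \left(-247002\right) \left(-191283\right) = 47247283566$)
$W + J{\left(-573,\frac{1}{-437 + 189} \right)} = 47247283566 + 4 = 47247283570$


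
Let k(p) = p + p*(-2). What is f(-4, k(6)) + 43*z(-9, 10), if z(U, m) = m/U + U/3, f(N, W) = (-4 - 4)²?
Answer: -1015/9 ≈ -112.78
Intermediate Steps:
k(p) = -p (k(p) = p - 2*p = -p)
f(N, W) = 64 (f(N, W) = (-8)² = 64)
z(U, m) = U/3 + m/U (z(U, m) = m/U + U*(⅓) = m/U + U/3 = U/3 + m/U)
f(-4, k(6)) + 43*z(-9, 10) = 64 + 43*((⅓)*(-9) + 10/(-9)) = 64 + 43*(-3 + 10*(-⅑)) = 64 + 43*(-3 - 10/9) = 64 + 43*(-37/9) = 64 - 1591/9 = -1015/9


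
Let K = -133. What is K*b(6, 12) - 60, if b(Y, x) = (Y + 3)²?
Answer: -10833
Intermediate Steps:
b(Y, x) = (3 + Y)²
K*b(6, 12) - 60 = -133*(3 + 6)² - 60 = -133*9² - 60 = -133*81 - 60 = -10773 - 60 = -10833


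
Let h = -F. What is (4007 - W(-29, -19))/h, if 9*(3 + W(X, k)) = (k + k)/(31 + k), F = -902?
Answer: 216559/48708 ≈ 4.4461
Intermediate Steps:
W(X, k) = -3 + 2*k/(9*(31 + k)) (W(X, k) = -3 + ((k + k)/(31 + k))/9 = -3 + ((2*k)/(31 + k))/9 = -3 + (2*k/(31 + k))/9 = -3 + 2*k/(9*(31 + k)))
h = 902 (h = -1*(-902) = 902)
(4007 - W(-29, -19))/h = (4007 - (-837 - 25*(-19))/(9*(31 - 19)))/902 = (4007 - (-837 + 475)/(9*12))*(1/902) = (4007 - (-362)/(9*12))*(1/902) = (4007 - 1*(-181/54))*(1/902) = (4007 + 181/54)*(1/902) = (216559/54)*(1/902) = 216559/48708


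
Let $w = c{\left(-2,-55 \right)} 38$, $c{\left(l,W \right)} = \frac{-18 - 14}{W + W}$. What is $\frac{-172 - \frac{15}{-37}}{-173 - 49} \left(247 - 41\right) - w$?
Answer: $\frac{33470029}{225885} \approx 148.17$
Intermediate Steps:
$c{\left(l,W \right)} = - \frac{16}{W}$ ($c{\left(l,W \right)} = - \frac{32}{2 W} = - 32 \frac{1}{2 W} = - \frac{16}{W}$)
$w = \frac{608}{55}$ ($w = - \frac{16}{-55} \cdot 38 = \left(-16\right) \left(- \frac{1}{55}\right) 38 = \frac{16}{55} \cdot 38 = \frac{608}{55} \approx 11.055$)
$\frac{-172 - \frac{15}{-37}}{-173 - 49} \left(247 - 41\right) - w = \frac{-172 - \frac{15}{-37}}{-173 - 49} \left(247 - 41\right) - \frac{608}{55} = \frac{-172 - - \frac{15}{37}}{-222} \cdot 206 - \frac{608}{55} = \left(-172 + \frac{15}{37}\right) \left(- \frac{1}{222}\right) 206 - \frac{608}{55} = \left(- \frac{6349}{37}\right) \left(- \frac{1}{222}\right) 206 - \frac{608}{55} = \frac{6349}{8214} \cdot 206 - \frac{608}{55} = \frac{653947}{4107} - \frac{608}{55} = \frac{33470029}{225885}$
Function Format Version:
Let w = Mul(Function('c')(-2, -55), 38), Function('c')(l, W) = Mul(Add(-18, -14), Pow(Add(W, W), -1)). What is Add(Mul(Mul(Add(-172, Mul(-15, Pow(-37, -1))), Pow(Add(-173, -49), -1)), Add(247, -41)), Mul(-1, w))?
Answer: Rational(33470029, 225885) ≈ 148.17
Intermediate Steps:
Function('c')(l, W) = Mul(-16, Pow(W, -1)) (Function('c')(l, W) = Mul(-32, Pow(Mul(2, W), -1)) = Mul(-32, Mul(Rational(1, 2), Pow(W, -1))) = Mul(-16, Pow(W, -1)))
w = Rational(608, 55) (w = Mul(Mul(-16, Pow(-55, -1)), 38) = Mul(Mul(-16, Rational(-1, 55)), 38) = Mul(Rational(16, 55), 38) = Rational(608, 55) ≈ 11.055)
Add(Mul(Mul(Add(-172, Mul(-15, Pow(-37, -1))), Pow(Add(-173, -49), -1)), Add(247, -41)), Mul(-1, w)) = Add(Mul(Mul(Add(-172, Mul(-15, Pow(-37, -1))), Pow(Add(-173, -49), -1)), Add(247, -41)), Mul(-1, Rational(608, 55))) = Add(Mul(Mul(Add(-172, Mul(-15, Rational(-1, 37))), Pow(-222, -1)), 206), Rational(-608, 55)) = Add(Mul(Mul(Add(-172, Rational(15, 37)), Rational(-1, 222)), 206), Rational(-608, 55)) = Add(Mul(Mul(Rational(-6349, 37), Rational(-1, 222)), 206), Rational(-608, 55)) = Add(Mul(Rational(6349, 8214), 206), Rational(-608, 55)) = Add(Rational(653947, 4107), Rational(-608, 55)) = Rational(33470029, 225885)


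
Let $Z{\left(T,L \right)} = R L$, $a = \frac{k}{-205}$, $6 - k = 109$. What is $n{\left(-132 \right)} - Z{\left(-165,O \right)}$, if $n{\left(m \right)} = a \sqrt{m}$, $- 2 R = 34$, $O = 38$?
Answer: $646 + \frac{206 i \sqrt{33}}{205} \approx 646.0 + 5.7726 i$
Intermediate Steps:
$k = -103$ ($k = 6 - 109 = -103$)
$R = -17$ ($R = \left(- \frac{1}{2}\right) 34 = -17$)
$a = \frac{103}{205}$ ($a = - \frac{103}{-205} = \left(-103\right) \left(- \frac{1}{205}\right) = \frac{103}{205} \approx 0.50244$)
$n{\left(m \right)} = \frac{103 \sqrt{m}}{205}$
$Z{\left(T,L \right)} = - 17 L$
$n{\left(-132 \right)} - Z{\left(-165,O \right)} = \frac{103 \sqrt{-132}}{205} - \left(-17\right) 38 = \frac{103 \cdot 2 i \sqrt{33}}{205} - -646 = \frac{206 i \sqrt{33}}{205} + 646 = 646 + \frac{206 i \sqrt{33}}{205}$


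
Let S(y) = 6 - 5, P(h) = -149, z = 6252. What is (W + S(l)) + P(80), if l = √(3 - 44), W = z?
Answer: 6104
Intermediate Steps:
W = 6252
l = I*√41 (l = √(-41) = I*√41 ≈ 6.4031*I)
S(y) = 1
(W + S(l)) + P(80) = (6252 + 1) - 149 = 6253 - 149 = 6104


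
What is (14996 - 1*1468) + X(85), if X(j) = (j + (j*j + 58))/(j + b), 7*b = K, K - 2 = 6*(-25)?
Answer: 2032864/149 ≈ 13643.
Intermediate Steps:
K = -148 (K = 2 + 6*(-25) = 2 - 150 = -148)
b = -148/7 (b = (⅐)*(-148) = -148/7 ≈ -21.143)
X(j) = (58 + j + j²)/(-148/7 + j) (X(j) = (j + (j*j + 58))/(j - 148/7) = (j + (j² + 58))/(-148/7 + j) = (j + (58 + j²))/(-148/7 + j) = (58 + j + j²)/(-148/7 + j))
(14996 - 1*1468) + X(85) = (14996 - 1*1468) + 7*(58 + 85 + 85²)/(-148 + 7*85) = (14996 - 1468) + 7*(58 + 85 + 7225)/(-148 + 595) = 13528 + 7*7368/447 = 13528 + 7*(1/447)*7368 = 13528 + 17192/149 = 2032864/149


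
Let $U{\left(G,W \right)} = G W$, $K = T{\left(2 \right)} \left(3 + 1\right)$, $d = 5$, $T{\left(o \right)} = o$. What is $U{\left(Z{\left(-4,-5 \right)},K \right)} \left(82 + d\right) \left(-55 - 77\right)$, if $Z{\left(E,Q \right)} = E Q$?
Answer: $-1837440$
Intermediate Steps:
$K = 8$ ($K = 2 \left(3 + 1\right) = 2 \cdot 4 = 8$)
$U{\left(Z{\left(-4,-5 \right)},K \right)} \left(82 + d\right) \left(-55 - 77\right) = \left(-4\right) \left(-5\right) 8 \left(82 + 5\right) \left(-55 - 77\right) = 20 \cdot 8 \cdot 87 \left(-132\right) = 160 \left(-11484\right) = -1837440$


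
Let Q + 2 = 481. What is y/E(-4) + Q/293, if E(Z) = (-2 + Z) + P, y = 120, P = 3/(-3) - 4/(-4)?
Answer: -5381/293 ≈ -18.365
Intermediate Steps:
P = 0 (P = 3*(-⅓) - 4*(-¼) = -1 + 1 = 0)
Q = 479 (Q = -2 + 481 = 479)
E(Z) = -2 + Z (E(Z) = (-2 + Z) + 0 = -2 + Z)
y/E(-4) + Q/293 = 120/(-2 - 4) + 479/293 = 120/(-6) + 479*(1/293) = 120*(-⅙) + 479/293 = -20 + 479/293 = -5381/293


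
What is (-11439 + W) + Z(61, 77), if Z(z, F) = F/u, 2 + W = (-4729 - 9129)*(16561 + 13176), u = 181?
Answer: -74591328370/181 ≈ -4.1211e+8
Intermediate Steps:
W = -412095348 (W = -2 + (-4729 - 9129)*(16561 + 13176) = -2 - 13858*29737 = -2 - 412095346 = -412095348)
Z(z, F) = F/181
(-11439 + W) + Z(61, 77) = (-11439 - 412095348) + (1/181)*77 = -412106787 + 77/181 = -74591328370/181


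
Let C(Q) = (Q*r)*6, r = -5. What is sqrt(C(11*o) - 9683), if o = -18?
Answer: I*sqrt(3743) ≈ 61.18*I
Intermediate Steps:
C(Q) = -30*Q (C(Q) = (Q*(-5))*6 = -5*Q*6 = -30*Q)
sqrt(C(11*o) - 9683) = sqrt(-330*(-18) - 9683) = sqrt(-30*(-198) - 9683) = sqrt(5940 - 9683) = sqrt(-3743) = I*sqrt(3743)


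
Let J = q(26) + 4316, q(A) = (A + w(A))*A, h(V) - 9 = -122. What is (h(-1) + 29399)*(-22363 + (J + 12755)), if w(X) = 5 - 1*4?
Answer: -134422740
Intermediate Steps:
h(V) = -113 (h(V) = 9 - 122 = -113)
w(X) = 1 (w(X) = 5 - 4 = 1)
q(A) = A*(1 + A) (q(A) = (A + 1)*A = (1 + A)*A = A*(1 + A))
J = 5018 (J = 26*(1 + 26) + 4316 = 26*27 + 4316 = 702 + 4316 = 5018)
(h(-1) + 29399)*(-22363 + (J + 12755)) = (-113 + 29399)*(-22363 + (5018 + 12755)) = 29286*(-22363 + 17773) = 29286*(-4590) = -134422740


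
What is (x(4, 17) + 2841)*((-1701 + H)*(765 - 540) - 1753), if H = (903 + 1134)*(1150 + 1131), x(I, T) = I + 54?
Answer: 3029614001453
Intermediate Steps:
x(I, T) = 54 + I
H = 4646397 (H = 2037*2281 = 4646397)
(x(4, 17) + 2841)*((-1701 + H)*(765 - 540) - 1753) = ((54 + 4) + 2841)*((-1701 + 4646397)*(765 - 540) - 1753) = (58 + 2841)*(4644696*225 - 1753) = 2899*(1045056600 - 1753) = 2899*1045054847 = 3029614001453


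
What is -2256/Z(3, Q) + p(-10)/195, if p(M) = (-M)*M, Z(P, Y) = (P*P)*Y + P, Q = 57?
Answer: -8192/1677 ≈ -4.8849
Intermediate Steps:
Z(P, Y) = P + Y*P² (Z(P, Y) = P²*Y + P = Y*P² + P = P + Y*P²)
p(M) = -M²
-2256/Z(3, Q) + p(-10)/195 = -2256*1/(3*(1 + 3*57)) - 1*(-10)²/195 = -2256*1/(3*(1 + 171)) - 1*100*(1/195) = -2256/(3*172) - 100*1/195 = -2256/516 - 20/39 = -2256*1/516 - 20/39 = -188/43 - 20/39 = -8192/1677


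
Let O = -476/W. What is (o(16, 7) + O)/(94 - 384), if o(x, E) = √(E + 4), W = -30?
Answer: -119/2175 - √11/290 ≈ -0.066149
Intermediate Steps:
o(x, E) = √(4 + E)
O = 238/15 (O = -476/(-30) = -476*(-1/30) = 238/15 ≈ 15.867)
(o(16, 7) + O)/(94 - 384) = (√(4 + 7) + 238/15)/(94 - 384) = (√11 + 238/15)/(-290) = (238/15 + √11)*(-1/290) = -119/2175 - √11/290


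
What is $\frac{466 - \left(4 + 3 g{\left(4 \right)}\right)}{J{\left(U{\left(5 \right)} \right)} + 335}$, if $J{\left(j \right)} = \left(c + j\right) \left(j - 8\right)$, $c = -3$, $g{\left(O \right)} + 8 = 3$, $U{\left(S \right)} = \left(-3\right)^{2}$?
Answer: $\frac{477}{341} \approx 1.3988$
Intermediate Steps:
$U{\left(S \right)} = 9$
$g{\left(O \right)} = -5$ ($g{\left(O \right)} = -8 + 3 = -5$)
$J{\left(j \right)} = \left(-8 + j\right) \left(-3 + j\right)$ ($J{\left(j \right)} = \left(-3 + j\right) \left(j - 8\right) = \left(-3 + j\right) \left(-8 + j\right) = \left(-8 + j\right) \left(-3 + j\right)$)
$\frac{466 - \left(4 + 3 g{\left(4 \right)}\right)}{J{\left(U{\left(5 \right)} \right)} + 335} = \frac{466 - -11}{\left(24 + 9^{2} - 99\right) + 335} = \frac{466 + \left(-4 + 15\right)}{\left(24 + 81 - 99\right) + 335} = \frac{466 + 11}{6 + 335} = \frac{477}{341}$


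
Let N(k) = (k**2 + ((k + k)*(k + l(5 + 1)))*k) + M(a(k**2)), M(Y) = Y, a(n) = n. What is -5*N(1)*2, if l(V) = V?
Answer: -160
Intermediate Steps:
N(k) = 2*k**2 + 2*k**2*(6 + k) (N(k) = (k**2 + ((k + k)*(k + (5 + 1)))*k) + k**2 = (k**2 + ((2*k)*(k + 6))*k) + k**2 = (k**2 + ((2*k)*(6 + k))*k) + k**2 = (k**2 + (2*k*(6 + k))*k) + k**2 = (k**2 + 2*k**2*(6 + k)) + k**2 = 2*k**2 + 2*k**2*(6 + k))
-5*N(1)*2 = -10*1**2*(7 + 1)*2 = -10*8*2 = -5*16*2 = -80*2 = -160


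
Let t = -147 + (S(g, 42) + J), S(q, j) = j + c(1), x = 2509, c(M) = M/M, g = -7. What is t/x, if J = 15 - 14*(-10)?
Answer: 51/2509 ≈ 0.020327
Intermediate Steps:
c(M) = 1
J = 155 (J = 15 + 140 = 155)
S(q, j) = 1 + j (S(q, j) = j + 1 = 1 + j)
t = 51 (t = -147 + ((1 + 42) + 155) = -147 + (43 + 155) = -147 + 198 = 51)
t/x = 51/2509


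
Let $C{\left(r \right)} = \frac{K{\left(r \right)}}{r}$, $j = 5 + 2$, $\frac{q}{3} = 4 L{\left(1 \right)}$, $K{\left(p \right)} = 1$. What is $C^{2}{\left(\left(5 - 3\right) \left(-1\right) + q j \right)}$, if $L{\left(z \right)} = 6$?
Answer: $\frac{1}{252004} \approx 3.9682 \cdot 10^{-6}$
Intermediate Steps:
$q = 72$ ($q = 3 \cdot 4 \cdot 6 = 3 \cdot 24 = 72$)
$j = 7$
$C{\left(r \right)} = \frac{1}{r}$ ($C{\left(r \right)} = 1 \frac{1}{r} = \frac{1}{r}$)
$C^{2}{\left(\left(5 - 3\right) \left(-1\right) + q j \right)} = \left(\frac{1}{\left(5 - 3\right) \left(-1\right) + 72 \cdot 7}\right)^{2} = \left(\frac{1}{2 \left(-1\right) + 504}\right)^{2} = \left(\frac{1}{-2 + 504}\right)^{2} = \left(\frac{1}{502}\right)^{2} = \frac{1}{252004}$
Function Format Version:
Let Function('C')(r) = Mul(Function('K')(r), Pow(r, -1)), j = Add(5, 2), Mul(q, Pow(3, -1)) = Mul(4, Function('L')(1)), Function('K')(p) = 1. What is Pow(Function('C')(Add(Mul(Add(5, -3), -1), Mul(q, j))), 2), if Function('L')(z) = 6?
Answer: Rational(1, 252004) ≈ 3.9682e-6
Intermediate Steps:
q = 72 (q = Mul(3, Mul(4, 6)) = Mul(3, 24) = 72)
j = 7
Function('C')(r) = Pow(r, -1) (Function('C')(r) = Mul(1, Pow(r, -1)) = Pow(r, -1))
Pow(Function('C')(Add(Mul(Add(5, -3), -1), Mul(q, j))), 2) = Pow(Pow(Add(Mul(Add(5, -3), -1), Mul(72, 7)), -1), 2) = Pow(Pow(Add(Mul(2, -1), 504), -1), 2) = Pow(Pow(Add(-2, 504), -1), 2) = Pow(Pow(502, -1), 2) = Pow(Rational(1, 502), 2) = Rational(1, 252004)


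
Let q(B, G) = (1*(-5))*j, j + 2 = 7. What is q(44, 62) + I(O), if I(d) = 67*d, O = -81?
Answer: -5452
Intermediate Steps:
j = 5 (j = -2 + 7 = 5)
q(B, G) = -25 (q(B, G) = (1*(-5))*5 = -5*5 = -25)
q(44, 62) + I(O) = -25 + 67*(-81) = -25 - 5427 = -5452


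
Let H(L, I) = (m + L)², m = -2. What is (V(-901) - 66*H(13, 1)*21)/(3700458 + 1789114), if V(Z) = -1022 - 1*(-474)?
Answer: -84127/2744786 ≈ -0.030650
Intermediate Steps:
V(Z) = -548 (V(Z) = -1022 + 474 = -548)
H(L, I) = (-2 + L)²
(V(-901) - 66*H(13, 1)*21)/(3700458 + 1789114) = (-548 - 66*(-2 + 13)²*21)/(3700458 + 1789114) = (-548 - 66*11²*21)/5489572 = (-548 - 66*121*21)*(1/5489572) = (-548 - 7986*21)*(1/5489572) = (-548 - 167706)*(1/5489572) = -168254*1/5489572 = -84127/2744786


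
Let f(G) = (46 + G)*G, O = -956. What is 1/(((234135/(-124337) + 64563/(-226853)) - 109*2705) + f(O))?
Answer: 28206221461/16221759913746129 ≈ 1.7388e-6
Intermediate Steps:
f(G) = G*(46 + G)
1/(((234135/(-124337) + 64563/(-226853)) - 109*2705) + f(O)) = 1/(((234135/(-124337) + 64563/(-226853)) - 109*2705) - 956*(46 - 956)) = 1/(((234135*(-1/124337) + 64563*(-1/226853)) - 294845) - 956*(-910)) = 1/(((-234135/124337 - 64563/226853) - 294845) + 869960) = 1/((-61141796886/28206221461 - 294845) + 869960) = 1/(-8316524508465431/28206221461 + 869960) = 1/(16221759913746129/28206221461) = 28206221461/16221759913746129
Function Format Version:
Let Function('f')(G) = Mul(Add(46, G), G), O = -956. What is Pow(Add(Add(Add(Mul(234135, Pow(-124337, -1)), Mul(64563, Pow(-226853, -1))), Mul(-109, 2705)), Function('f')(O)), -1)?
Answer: Rational(28206221461, 16221759913746129) ≈ 1.7388e-6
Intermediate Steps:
Function('f')(G) = Mul(G, Add(46, G))
Pow(Add(Add(Add(Mul(234135, Pow(-124337, -1)), Mul(64563, Pow(-226853, -1))), Mul(-109, 2705)), Function('f')(O)), -1) = Pow(Add(Add(Add(Mul(234135, Pow(-124337, -1)), Mul(64563, Pow(-226853, -1))), Mul(-109, 2705)), Mul(-956, Add(46, -956))), -1) = Pow(Add(Add(Add(Mul(234135, Rational(-1, 124337)), Mul(64563, Rational(-1, 226853))), -294845), Mul(-956, -910)), -1) = Pow(Add(Add(Add(Rational(-234135, 124337), Rational(-64563, 226853)), -294845), 869960), -1) = Pow(Add(Add(Rational(-61141796886, 28206221461), -294845), 869960), -1) = Pow(Add(Rational(-8316524508465431, 28206221461), 869960), -1) = Pow(Rational(16221759913746129, 28206221461), -1) = Rational(28206221461, 16221759913746129)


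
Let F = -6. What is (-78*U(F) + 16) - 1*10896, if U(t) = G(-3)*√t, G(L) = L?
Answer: -10880 + 234*I*√6 ≈ -10880.0 + 573.18*I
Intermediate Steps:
U(t) = -3*√t
(-78*U(F) + 16) - 1*10896 = (-(-234)*√(-6) + 16) - 1*10896 = (-(-234)*I*√6 + 16) - 10896 = (234*I*√6 + 16) - 10896 = (16 + 234*I*√6) - 10896 = -10880 + 234*I*√6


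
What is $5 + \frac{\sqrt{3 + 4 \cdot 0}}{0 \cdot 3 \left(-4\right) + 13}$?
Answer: $5 + \frac{\sqrt{3}}{13} \approx 5.1332$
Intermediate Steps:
$5 + \frac{\sqrt{3 + 4 \cdot 0}}{0 \cdot 3 \left(-4\right) + 13} = 5 + \frac{\sqrt{3 + 0}}{0 \left(-4\right) + 13} = 5 + \frac{\sqrt{3}}{0 + 13} = 5 + \frac{\sqrt{3}}{13}$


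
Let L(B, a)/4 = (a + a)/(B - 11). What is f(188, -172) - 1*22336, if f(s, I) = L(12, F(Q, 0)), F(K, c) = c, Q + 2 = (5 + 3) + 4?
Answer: -22336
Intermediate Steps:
Q = 10 (Q = -2 + ((5 + 3) + 4) = -2 + (8 + 4) = -2 + 12 = 10)
L(B, a) = 8*a/(-11 + B) (L(B, a) = 4*((a + a)/(B - 11)) = 4*((2*a)/(-11 + B)) = 4*(2*a/(-11 + B)) = 8*a/(-11 + B))
f(s, I) = 0 (f(s, I) = 8*0/(-11 + 12) = 8*0/1 = 8*0*1 = 0)
f(188, -172) - 1*22336 = 0 - 1*22336 = 0 - 22336 = -22336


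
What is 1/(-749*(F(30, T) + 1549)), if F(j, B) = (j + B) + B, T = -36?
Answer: -1/1128743 ≈ -8.8594e-7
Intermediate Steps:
F(j, B) = j + 2*B (F(j, B) = (B + j) + B = j + 2*B)
1/(-749*(F(30, T) + 1549)) = 1/(-749*((30 + 2*(-36)) + 1549)) = 1/(-749*((30 - 72) + 1549)) = 1/(-749*(-42 + 1549)) = 1/(-749*1507) = 1/(-1128743) = -1/1128743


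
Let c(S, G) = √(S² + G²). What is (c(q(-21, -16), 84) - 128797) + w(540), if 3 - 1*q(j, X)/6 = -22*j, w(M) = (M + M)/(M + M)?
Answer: -128796 + 6*√210877 ≈ -1.2604e+5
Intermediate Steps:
w(M) = 1 (w(M) = (2*M)/((2*M)) = (2*M)*(1/(2*M)) = 1)
q(j, X) = 18 + 132*j (q(j, X) = 18 - (-132)*j = 18 + 132*j)
c(S, G) = √(G² + S²)
(c(q(-21, -16), 84) - 128797) + w(540) = (√(84² + (18 + 132*(-21))²) - 128797) + 1 = (√(7056 + (18 - 2772)²) - 128797) + 1 = (√(7056 + (-2754)²) - 128797) + 1 = (√(7056 + 7584516) - 128797) + 1 = (√7591572 - 128797) + 1 = (6*√210877 - 128797) + 1 = (-128797 + 6*√210877) + 1 = -128796 + 6*√210877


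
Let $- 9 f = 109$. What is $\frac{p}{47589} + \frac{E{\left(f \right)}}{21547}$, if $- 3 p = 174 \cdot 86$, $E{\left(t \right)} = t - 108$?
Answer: $- \frac{11709559}{106075881} \approx -0.11039$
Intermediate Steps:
$f = - \frac{109}{9}$ ($f = \left(- \frac{1}{9}\right) 109 = - \frac{109}{9} \approx -12.111$)
$E{\left(t \right)} = -108 + t$
$p = -4988$ ($p = - \frac{174 \cdot 86}{3} = \left(- \frac{1}{3}\right) 14964 = -4988$)
$\frac{p}{47589} + \frac{E{\left(f \right)}}{21547} = - \frac{4988}{47589} + \frac{-108 - \frac{109}{9}}{21547} = \left(-4988\right) \frac{1}{47589} - \frac{1081}{193923} = - \frac{172}{1641} - \frac{1081}{193923} = - \frac{11709559}{106075881}$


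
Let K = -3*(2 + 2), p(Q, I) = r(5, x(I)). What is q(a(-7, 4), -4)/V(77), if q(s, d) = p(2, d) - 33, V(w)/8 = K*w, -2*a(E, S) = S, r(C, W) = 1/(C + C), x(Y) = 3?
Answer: 47/10560 ≈ 0.0044508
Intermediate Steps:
r(C, W) = 1/(2*C)
p(Q, I) = ⅒ (p(Q, I) = (½)/5 = (½)*(⅕) = ⅒)
K = -12 (K = -3*4 = -12)
a(E, S) = -S/2
V(w) = -96*w (V(w) = 8*(-12*w) = -96*w)
q(s, d) = -329/10 (q(s, d) = ⅒ - 33 = -329/10)
q(a(-7, 4), -4)/V(77) = -329/(10*((-96*77))) = -329/10/(-7392) = -329/10*(-1/7392) = 47/10560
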